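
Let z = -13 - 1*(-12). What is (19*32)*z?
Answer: -608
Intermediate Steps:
z = -1 (z = -13 + 12 = -1)
(19*32)*z = (19*32)*(-1) = 608*(-1) = -608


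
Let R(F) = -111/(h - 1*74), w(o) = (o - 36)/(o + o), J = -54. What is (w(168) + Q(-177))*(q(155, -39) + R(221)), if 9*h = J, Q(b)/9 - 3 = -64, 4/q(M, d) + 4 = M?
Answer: -262381241/338240 ≈ -775.72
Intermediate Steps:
q(M, d) = 4/(-4 + M)
Q(b) = -549 (Q(b) = 27 + 9*(-64) = 27 - 576 = -549)
h = -6 (h = (1/9)*(-54) = -6)
w(o) = (-36 + o)/(2*o) (w(o) = (-36 + o)/((2*o)) = (-36 + o)*(1/(2*o)) = (-36 + o)/(2*o))
R(F) = 111/80 (R(F) = -111/(-6 - 1*74) = -111/(-6 - 74) = -111/(-80) = -111*(-1/80) = 111/80)
(w(168) + Q(-177))*(q(155, -39) + R(221)) = ((1/2)*(-36 + 168)/168 - 549)*(4/(-4 + 155) + 111/80) = ((1/2)*(1/168)*132 - 549)*(4/151 + 111/80) = (11/28 - 549)*(4*(1/151) + 111/80) = -15361*(4/151 + 111/80)/28 = -15361/28*17081/12080 = -262381241/338240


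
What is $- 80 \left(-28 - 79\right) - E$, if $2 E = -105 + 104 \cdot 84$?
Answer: $\frac{8489}{2} \approx 4244.5$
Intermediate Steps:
$E = \frac{8631}{2}$ ($E = \frac{-105 + 104 \cdot 84}{2} = \frac{-105 + 8736}{2} = \frac{1}{2} \cdot 8631 = \frac{8631}{2} \approx 4315.5$)
$- 80 \left(-28 - 79\right) - E = - 80 \left(-28 - 79\right) - \frac{8631}{2} = \left(-80\right) \left(-107\right) - \frac{8631}{2} = 8560 - \frac{8631}{2} = \frac{8489}{2}$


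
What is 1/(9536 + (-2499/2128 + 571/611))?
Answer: 185744/1771210241 ≈ 0.00010487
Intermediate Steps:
1/(9536 + (-2499/2128 + 571/611)) = 1/(9536 + (-2499*1/2128 + 571*(1/611))) = 1/(9536 + (-357/304 + 571/611)) = 1/(9536 - 44543/185744) = 1/(1771210241/185744) = 185744/1771210241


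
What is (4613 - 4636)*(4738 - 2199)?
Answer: -58397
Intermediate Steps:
(4613 - 4636)*(4738 - 2199) = -23*2539 = -58397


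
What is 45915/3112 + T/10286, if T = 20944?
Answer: 268729709/16005016 ≈ 16.790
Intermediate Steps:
45915/3112 + T/10286 = 45915/3112 + 20944/10286 = 45915*(1/3112) + 20944*(1/10286) = 45915/3112 + 10472/5143 = 268729709/16005016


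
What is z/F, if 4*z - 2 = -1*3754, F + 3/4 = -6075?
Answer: 3752/24303 ≈ 0.15438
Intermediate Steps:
F = -24303/4 (F = -¾ - 6075 = -24303/4 ≈ -6075.8)
z = -938 (z = ½ + (-1*3754)/4 = ½ + (¼)*(-3754) = ½ - 1877/2 = -938)
z/F = -938/(-24303/4) = -938*(-4/24303) = 3752/24303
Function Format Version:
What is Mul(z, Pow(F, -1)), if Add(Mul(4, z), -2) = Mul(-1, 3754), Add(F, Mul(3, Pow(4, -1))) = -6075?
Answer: Rational(3752, 24303) ≈ 0.15438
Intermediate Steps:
F = Rational(-24303, 4) (F = Add(Rational(-3, 4), -6075) = Rational(-24303, 4) ≈ -6075.8)
z = -938 (z = Add(Rational(1, 2), Mul(Rational(1, 4), Mul(-1, 3754))) = Add(Rational(1, 2), Mul(Rational(1, 4), -3754)) = Add(Rational(1, 2), Rational(-1877, 2)) = -938)
Mul(z, Pow(F, -1)) = Mul(-938, Pow(Rational(-24303, 4), -1)) = Mul(-938, Rational(-4, 24303)) = Rational(3752, 24303)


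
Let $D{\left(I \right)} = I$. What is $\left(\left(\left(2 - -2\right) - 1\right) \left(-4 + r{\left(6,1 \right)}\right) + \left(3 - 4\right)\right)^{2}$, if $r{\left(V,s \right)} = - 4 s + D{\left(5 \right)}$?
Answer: $100$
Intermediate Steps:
$r{\left(V,s \right)} = 5 - 4 s$ ($r{\left(V,s \right)} = - 4 s + 5 = 5 - 4 s$)
$\left(\left(\left(2 - -2\right) - 1\right) \left(-4 + r{\left(6,1 \right)}\right) + \left(3 - 4\right)\right)^{2} = \left(\left(\left(2 - -2\right) - 1\right) \left(-4 + \left(5 - 4\right)\right) + \left(3 - 4\right)\right)^{2} = \left(\left(\left(2 + 2\right) - 1\right) \left(-4 + \left(5 - 4\right)\right) + \left(3 - 4\right)\right)^{2} = \left(\left(4 - 1\right) \left(-4 + 1\right) - 1\right)^{2} = \left(3 \left(-3\right) - 1\right)^{2} = \left(-9 - 1\right)^{2} = \left(-10\right)^{2} = 100$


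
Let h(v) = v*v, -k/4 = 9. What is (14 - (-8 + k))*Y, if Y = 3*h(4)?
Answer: 2784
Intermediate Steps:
k = -36 (k = -4*9 = -36)
h(v) = v²
Y = 48 (Y = 3*4² = 3*16 = 48)
(14 - (-8 + k))*Y = (14 - (-8 - 36))*48 = (14 - 1*(-44))*48 = (14 + 44)*48 = 58*48 = 2784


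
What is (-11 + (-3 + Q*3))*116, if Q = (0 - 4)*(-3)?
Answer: 2552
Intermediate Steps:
Q = 12 (Q = -4*(-3) = 12)
(-11 + (-3 + Q*3))*116 = (-11 + (-3 + 12*3))*116 = (-11 + (-3 + 36))*116 = (-11 + 33)*116 = 22*116 = 2552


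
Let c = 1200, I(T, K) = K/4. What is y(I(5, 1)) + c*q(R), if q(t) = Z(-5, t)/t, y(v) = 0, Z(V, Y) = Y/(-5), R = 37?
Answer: -240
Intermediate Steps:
I(T, K) = K/4 (I(T, K) = K*(1/4) = K/4)
Z(V, Y) = -Y/5 (Z(V, Y) = Y*(-1/5) = -Y/5)
q(t) = -1/5 (q(t) = (-t/5)/t = -1/5)
y(I(5, 1)) + c*q(R) = 0 + 1200*(-1/5) = 0 - 240 = -240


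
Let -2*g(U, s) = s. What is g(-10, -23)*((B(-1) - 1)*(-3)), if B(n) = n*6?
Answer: 483/2 ≈ 241.50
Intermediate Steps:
B(n) = 6*n
g(U, s) = -s/2
g(-10, -23)*((B(-1) - 1)*(-3)) = (-½*(-23))*((6*(-1) - 1)*(-3)) = 23*((-6 - 1)*(-3))/2 = 23*(-7*(-3))/2 = (23/2)*21 = 483/2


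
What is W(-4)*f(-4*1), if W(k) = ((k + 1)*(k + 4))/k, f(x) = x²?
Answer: 0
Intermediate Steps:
W(k) = (1 + k)*(4 + k)/k (W(k) = ((1 + k)*(4 + k))/k = (1 + k)*(4 + k)/k)
W(-4)*f(-4*1) = (5 - 4 + 4/(-4))*(-4*1)² = (5 - 4 + 4*(-¼))*(-4)² = (5 - 4 - 1)*16 = 0*16 = 0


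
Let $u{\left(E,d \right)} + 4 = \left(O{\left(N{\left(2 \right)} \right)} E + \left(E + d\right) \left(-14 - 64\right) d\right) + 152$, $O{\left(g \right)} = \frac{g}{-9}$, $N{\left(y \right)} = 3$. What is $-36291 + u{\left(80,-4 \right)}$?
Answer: $- \frac{37373}{3} \approx -12458.0$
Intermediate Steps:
$O{\left(g \right)} = - \frac{g}{9}$ ($O{\left(g \right)} = g \left(- \frac{1}{9}\right) = - \frac{g}{9}$)
$u{\left(E,d \right)} = 148 - \frac{E}{3} + d \left(- 78 E - 78 d\right)$ ($u{\left(E,d \right)} = -4 + \left(\left(\left(- \frac{1}{9}\right) 3 E + \left(E + d\right) \left(-14 - 64\right) d\right) + 152\right) = -4 - \left(-152 + \frac{E}{3} - \left(E + d\right) \left(-78\right) d\right) = -4 - \left(-152 + \frac{E}{3} - \left(- 78 E - 78 d\right) d\right) = -4 - \left(-152 + \frac{E}{3} - d \left(- 78 E - 78 d\right)\right) = -4 + \left(152 - \frac{E}{3} + d \left(- 78 E - 78 d\right)\right) = 148 - \frac{E}{3} + d \left(- 78 E - 78 d\right)$)
$-36291 + u{\left(80,-4 \right)} = -36291 - \left(- \frac{364}{3} - 24960 + 1248\right) = -36291 + \left(148 - 1248 - \frac{80}{3} + 24960\right) = -36291 + \frac{71500}{3} = - \frac{37373}{3}$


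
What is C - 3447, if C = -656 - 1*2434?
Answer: -6537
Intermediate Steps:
C = -3090 (C = -656 - 2434 = -3090)
C - 3447 = -3090 - 3447 = -6537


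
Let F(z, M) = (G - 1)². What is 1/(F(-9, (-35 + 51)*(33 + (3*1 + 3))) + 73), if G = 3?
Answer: 1/77 ≈ 0.012987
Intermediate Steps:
F(z, M) = 4 (F(z, M) = (3 - 1)² = 2² = 4)
1/(F(-9, (-35 + 51)*(33 + (3*1 + 3))) + 73) = 1/(4 + 73) = 1/77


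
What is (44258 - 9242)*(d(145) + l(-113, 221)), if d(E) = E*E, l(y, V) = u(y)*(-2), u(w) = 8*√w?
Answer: 736211400 - 560256*I*√113 ≈ 7.3621e+8 - 5.9556e+6*I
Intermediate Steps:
l(y, V) = -16*√y (l(y, V) = (8*√y)*(-2) = -16*√y)
d(E) = E²
(44258 - 9242)*(d(145) + l(-113, 221)) = (44258 - 9242)*(145² - 16*I*√113) = 35016*(21025 - 16*I*√113) = 736211400 - 560256*I*√113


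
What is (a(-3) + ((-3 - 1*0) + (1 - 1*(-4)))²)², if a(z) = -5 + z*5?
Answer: 256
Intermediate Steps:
a(z) = -5 + 5*z
(a(-3) + ((-3 - 1*0) + (1 - 1*(-4)))²)² = ((-5 + 5*(-3)) + ((-3 - 1*0) + (1 - 1*(-4)))²)² = ((-5 - 15) + ((-3 + 0) + (1 + 4))²)² = (-20 + (-3 + 5)²)² = (-20 + 2²)² = (-20 + 4)² = (-16)² = 256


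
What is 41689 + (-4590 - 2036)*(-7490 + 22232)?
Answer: -97638803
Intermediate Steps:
41689 + (-4590 - 2036)*(-7490 + 22232) = 41689 - 6626*14742 = 41689 - 97680492 = -97638803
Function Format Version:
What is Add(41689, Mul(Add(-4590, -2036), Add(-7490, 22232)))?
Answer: -97638803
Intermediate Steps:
Add(41689, Mul(Add(-4590, -2036), Add(-7490, 22232))) = Add(41689, Mul(-6626, 14742)) = Add(41689, -97680492) = -97638803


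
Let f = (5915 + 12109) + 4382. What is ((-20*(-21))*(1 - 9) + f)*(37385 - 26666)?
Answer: 204154074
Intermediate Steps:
f = 22406 (f = 18024 + 4382 = 22406)
((-20*(-21))*(1 - 9) + f)*(37385 - 26666) = ((-20*(-21))*(1 - 9) + 22406)*(37385 - 26666) = (420*(-8) + 22406)*10719 = (-3360 + 22406)*10719 = 19046*10719 = 204154074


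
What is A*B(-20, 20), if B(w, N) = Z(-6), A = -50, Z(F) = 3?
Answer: -150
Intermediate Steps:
B(w, N) = 3
A*B(-20, 20) = -50*3 = -150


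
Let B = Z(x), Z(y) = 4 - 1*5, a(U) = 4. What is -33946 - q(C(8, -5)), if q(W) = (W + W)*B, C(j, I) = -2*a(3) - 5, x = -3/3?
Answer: -33972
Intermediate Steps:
x = -1 (x = -3*⅓ = -1)
C(j, I) = -13 (C(j, I) = -2*4 - 5 = -8 - 5 = -13)
Z(y) = -1 (Z(y) = 4 - 5 = -1)
B = -1
q(W) = -2*W (q(W) = (W + W)*(-1) = (2*W)*(-1) = -2*W)
-33946 - q(C(8, -5)) = -33946 - (-2)*(-13) = -33946 - 1*26 = -33946 - 26 = -33972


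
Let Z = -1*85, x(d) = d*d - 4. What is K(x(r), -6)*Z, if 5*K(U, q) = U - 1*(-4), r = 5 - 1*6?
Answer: -17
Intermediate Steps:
r = -1 (r = 5 - 6 = -1)
x(d) = -4 + d² (x(d) = d² - 4 = -4 + d²)
K(U, q) = ⅘ + U/5 (K(U, q) = (U - 1*(-4))/5 = (U + 4)/5 = (4 + U)/5 = ⅘ + U/5)
Z = -85
K(x(r), -6)*Z = (⅘ + (-4 + (-1)²)/5)*(-85) = (⅘ + (-4 + 1)/5)*(-85) = (⅘ + (⅕)*(-3))*(-85) = (⅘ - ⅗)*(-85) = (⅕)*(-85) = -17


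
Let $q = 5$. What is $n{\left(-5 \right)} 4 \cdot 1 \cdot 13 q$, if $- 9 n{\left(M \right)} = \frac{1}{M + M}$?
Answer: $\frac{26}{9} \approx 2.8889$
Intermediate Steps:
$n{\left(M \right)} = - \frac{1}{18 M}$ ($n{\left(M \right)} = - \frac{1}{9 \left(M + M\right)} = - \frac{1}{9 \cdot 2 M} = - \frac{\frac{1}{2} \frac{1}{M}}{9} = - \frac{1}{18 M}$)
$n{\left(-5 \right)} 4 \cdot 1 \cdot 13 q = - \frac{1}{18 \left(-5\right)} 4 \cdot 1 \cdot 13 \cdot 5 = \left(- \frac{1}{18}\right) \left(- \frac{1}{5}\right) 4 \cdot 1 \cdot 13 \cdot 5 = \frac{1}{90} \cdot 4 \cdot 1 \cdot 13 \cdot 5 = \frac{2}{45} \cdot 1 \cdot 13 \cdot 5 = \frac{2}{45} \cdot 13 \cdot 5 = \frac{26}{45} \cdot 5 = \frac{26}{9}$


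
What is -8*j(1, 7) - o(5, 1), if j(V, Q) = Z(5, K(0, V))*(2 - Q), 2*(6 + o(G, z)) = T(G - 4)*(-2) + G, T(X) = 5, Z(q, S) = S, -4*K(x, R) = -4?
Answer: 97/2 ≈ 48.500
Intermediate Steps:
K(x, R) = 1 (K(x, R) = -¼*(-4) = 1)
o(G, z) = -11 + G/2 (o(G, z) = -6 + (5*(-2) + G)/2 = -6 + (-10 + G)/2 = -6 + (-5 + G/2) = -11 + G/2)
j(V, Q) = 2 - Q (j(V, Q) = 1*(2 - Q) = 2 - Q)
-8*j(1, 7) - o(5, 1) = -8*(2 - 1*7) - (-11 + (½)*5) = -8*(2 - 7) - (-11 + 5/2) = -8*(-5) - 1*(-17/2) = 40 + 17/2 = 97/2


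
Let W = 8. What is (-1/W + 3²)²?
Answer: 5041/64 ≈ 78.766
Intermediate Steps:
(-1/W + 3²)² = (-1/8 + 3²)² = (-1*⅛ + 9)² = (-⅛ + 9)² = (71/8)² = 5041/64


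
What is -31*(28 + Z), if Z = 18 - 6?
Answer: -1240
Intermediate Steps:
Z = 12
-31*(28 + Z) = -31*(28 + 12) = -31*40 = -1240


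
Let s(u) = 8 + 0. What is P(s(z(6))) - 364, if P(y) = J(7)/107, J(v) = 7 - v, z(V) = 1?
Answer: -364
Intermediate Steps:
s(u) = 8
P(y) = 0 (P(y) = (7 - 1*7)/107 = (7 - 7)*(1/107) = 0*(1/107) = 0)
P(s(z(6))) - 364 = 0 - 364 = -364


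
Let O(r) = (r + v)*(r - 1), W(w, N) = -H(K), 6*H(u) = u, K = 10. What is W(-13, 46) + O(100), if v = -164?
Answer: -19013/3 ≈ -6337.7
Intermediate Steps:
H(u) = u/6
W(w, N) = -5/3 (W(w, N) = -10/6 = -1*5/3 = -5/3)
O(r) = (-1 + r)*(-164 + r) (O(r) = (r - 164)*(r - 1) = (-164 + r)*(-1 + r) = (-1 + r)*(-164 + r))
W(-13, 46) + O(100) = -5/3 + (164 + 100**2 - 165*100) = -5/3 + (164 + 10000 - 16500) = -5/3 - 6336 = -19013/3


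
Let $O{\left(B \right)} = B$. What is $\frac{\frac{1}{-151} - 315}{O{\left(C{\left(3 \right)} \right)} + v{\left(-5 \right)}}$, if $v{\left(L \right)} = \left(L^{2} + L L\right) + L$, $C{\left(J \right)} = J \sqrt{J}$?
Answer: $- \frac{118915}{16761} + \frac{23783 \sqrt{3}}{50283} \approx -6.2755$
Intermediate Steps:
$C{\left(J \right)} = J^{\frac{3}{2}}$
$v{\left(L \right)} = L + 2 L^{2}$ ($v{\left(L \right)} = \left(L^{2} + L^{2}\right) + L = 2 L^{2} + L = L + 2 L^{2}$)
$\frac{\frac{1}{-151} - 315}{O{\left(C{\left(3 \right)} \right)} + v{\left(-5 \right)}} = \frac{\frac{1}{-151} - 315}{3^{\frac{3}{2}} - 5 \left(1 + 2 \left(-5\right)\right)} = \frac{- \frac{1}{151} - 315}{3 \sqrt{3} - 5 \left(1 - 10\right)} = - \frac{47566}{151 \left(3 \sqrt{3} - -45\right)} = - \frac{47566}{151 \left(3 \sqrt{3} + 45\right)} = - \frac{47566}{151 \left(45 + 3 \sqrt{3}\right)}$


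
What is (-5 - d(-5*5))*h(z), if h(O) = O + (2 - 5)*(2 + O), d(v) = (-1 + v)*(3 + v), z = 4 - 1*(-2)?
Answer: 10386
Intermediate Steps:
z = 6 (z = 4 + 2 = 6)
h(O) = -6 - 2*O (h(O) = O - 3*(2 + O) = O + (-6 - 3*O) = -6 - 2*O)
(-5 - d(-5*5))*h(z) = (-5 - (-3 + (-5*5)**2 + 2*(-5*5)))*(-6 - 2*6) = (-5 - (-3 + (-25)**2 + 2*(-25)))*(-6 - 12) = (-5 - (-3 + 625 - 50))*(-18) = (-5 - 1*572)*(-18) = (-5 - 572)*(-18) = -577*(-18) = 10386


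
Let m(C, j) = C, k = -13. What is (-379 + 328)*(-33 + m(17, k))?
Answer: 816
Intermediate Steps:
(-379 + 328)*(-33 + m(17, k)) = (-379 + 328)*(-33 + 17) = -51*(-16) = 816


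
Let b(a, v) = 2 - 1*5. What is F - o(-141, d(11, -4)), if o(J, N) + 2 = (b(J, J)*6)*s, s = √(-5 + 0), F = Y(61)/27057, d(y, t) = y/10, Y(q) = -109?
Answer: 54005/27057 + 18*I*√5 ≈ 1.996 + 40.249*I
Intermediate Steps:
b(a, v) = -3 (b(a, v) = 2 - 5 = -3)
d(y, t) = y/10 (d(y, t) = y*(⅒) = y/10)
F = -109/27057 ≈ -0.0040285
s = I*√5 (s = √(-5) = I*√5 ≈ 2.2361*I)
o(J, N) = -2 - 18*I*√5 (o(J, N) = -2 + (-3*6)*(I*√5) = -2 - 18*I*√5)
F - o(-141, d(11, -4)) = -109/27057 - (-2 - 18*I*√5) = -109/27057 + (2 + 18*I*√5) = 54005/27057 + 18*I*√5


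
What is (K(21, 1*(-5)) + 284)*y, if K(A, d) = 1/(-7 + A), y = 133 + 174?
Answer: 1220939/14 ≈ 87210.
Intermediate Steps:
y = 307
(K(21, 1*(-5)) + 284)*y = (1/(-7 + 21) + 284)*307 = (1/14 + 284)*307 = (3977/14)*307 = 1220939/14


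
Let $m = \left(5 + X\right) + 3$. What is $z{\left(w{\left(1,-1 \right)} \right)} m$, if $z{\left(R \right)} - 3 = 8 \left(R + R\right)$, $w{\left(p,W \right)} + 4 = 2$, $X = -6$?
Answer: $-58$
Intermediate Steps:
$w{\left(p,W \right)} = -2$ ($w{\left(p,W \right)} = -4 + 2 = -2$)
$z{\left(R \right)} = 3 + 16 R$ ($z{\left(R \right)} = 3 + 8 \left(R + R\right) = 3 + 8 \cdot 2 R = 3 + 16 R$)
$m = 2$ ($m = \left(5 - 6\right) + 3 = -1 + 3 = 2$)
$z{\left(w{\left(1,-1 \right)} \right)} m = \left(3 + 16 \left(-2\right)\right) 2 = \left(3 - 32\right) 2 = \left(-29\right) 2 = -58$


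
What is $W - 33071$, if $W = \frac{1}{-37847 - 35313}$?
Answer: $- \frac{2419474361}{73160} \approx -33071.0$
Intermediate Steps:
$W = - \frac{1}{73160}$ ($W = \frac{1}{-73160} = - \frac{1}{73160} \approx -1.3669 \cdot 10^{-5}$)
$W - 33071 = - \frac{1}{73160} - 33071 = - \frac{2419474361}{73160}$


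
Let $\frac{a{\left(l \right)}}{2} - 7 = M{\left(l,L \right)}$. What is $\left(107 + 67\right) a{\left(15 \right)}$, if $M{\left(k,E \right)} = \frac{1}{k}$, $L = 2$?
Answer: $\frac{12296}{5} \approx 2459.2$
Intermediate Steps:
$a{\left(l \right)} = 14 + \frac{2}{l}$
$\left(107 + 67\right) a{\left(15 \right)} = \left(107 + 67\right) \left(14 + \frac{2}{15}\right) = 174 \left(14 + 2 \cdot \frac{1}{15}\right) = 174 \left(14 + \frac{2}{15}\right) = 174 \cdot \frac{212}{15} = \frac{12296}{5}$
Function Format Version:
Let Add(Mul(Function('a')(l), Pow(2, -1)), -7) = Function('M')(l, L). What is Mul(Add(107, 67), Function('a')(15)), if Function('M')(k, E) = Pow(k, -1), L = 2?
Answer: Rational(12296, 5) ≈ 2459.2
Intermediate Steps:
Function('a')(l) = Add(14, Mul(2, Pow(l, -1)))
Mul(Add(107, 67), Function('a')(15)) = Mul(Add(107, 67), Add(14, Mul(2, Pow(15, -1)))) = Mul(174, Add(14, Mul(2, Rational(1, 15)))) = Mul(174, Add(14, Rational(2, 15))) = Mul(174, Rational(212, 15)) = Rational(12296, 5)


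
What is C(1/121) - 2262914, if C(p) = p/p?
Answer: -2262913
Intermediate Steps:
C(p) = 1
C(1/121) - 2262914 = 1 - 2262914 = -2262913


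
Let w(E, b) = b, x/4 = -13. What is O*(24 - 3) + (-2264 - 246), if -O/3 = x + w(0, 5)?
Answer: 451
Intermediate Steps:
x = -52 (x = 4*(-13) = -52)
O = 141 (O = -3*(-52 + 5) = -3*(-47) = 141)
O*(24 - 3) + (-2264 - 246) = 141*(24 - 3) + (-2264 - 246) = 141*21 - 2510 = 2961 - 2510 = 451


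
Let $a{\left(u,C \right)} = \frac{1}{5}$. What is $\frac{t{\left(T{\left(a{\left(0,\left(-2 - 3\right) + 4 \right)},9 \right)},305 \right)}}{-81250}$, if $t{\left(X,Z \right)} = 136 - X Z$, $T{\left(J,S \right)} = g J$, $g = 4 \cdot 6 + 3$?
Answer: $\frac{1511}{81250} \approx 0.018597$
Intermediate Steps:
$g = 27$ ($g = 24 + 3 = 27$)
$a{\left(u,C \right)} = \frac{1}{5}$
$T{\left(J,S \right)} = 27 J$
$t{\left(X,Z \right)} = 136 - X Z$
$\frac{t{\left(T{\left(a{\left(0,\left(-2 - 3\right) + 4 \right)},9 \right)},305 \right)}}{-81250} = \frac{136 - 27 \cdot \frac{1}{5} \cdot 305}{-81250} = \left(136 - \frac{27}{5} \cdot 305\right) \left(- \frac{1}{81250}\right) = \left(136 - 1647\right) \left(- \frac{1}{81250}\right) = \left(-1511\right) \left(- \frac{1}{81250}\right) = \frac{1511}{81250}$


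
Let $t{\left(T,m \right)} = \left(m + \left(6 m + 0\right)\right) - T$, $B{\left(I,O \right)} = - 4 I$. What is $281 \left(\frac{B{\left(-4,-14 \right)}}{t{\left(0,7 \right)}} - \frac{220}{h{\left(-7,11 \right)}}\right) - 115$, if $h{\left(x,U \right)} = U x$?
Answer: $\frac{38201}{49} \approx 779.61$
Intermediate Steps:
$t{\left(T,m \right)} = - T + 7 m$ ($t{\left(T,m \right)} = \left(m + 6 m\right) - T = 7 m - T = - T + 7 m$)
$281 \left(\frac{B{\left(-4,-14 \right)}}{t{\left(0,7 \right)}} - \frac{220}{h{\left(-7,11 \right)}}\right) - 115 = 281 \left(\frac{\left(-4\right) \left(-4\right)}{\left(-1\right) 0 + 7 \cdot 7} - \frac{220}{11 \left(-7\right)}\right) - 115 = 281 \left(\frac{16}{0 + 49} - \frac{220}{-77}\right) - 115 = 281 \left(\frac{16}{49} - - \frac{20}{7}\right) - 115 = 281 \left(16 \cdot \frac{1}{49} + \frac{20}{7}\right) - 115 = 281 \left(\frac{16}{49} + \frac{20}{7}\right) - 115 = 281 \cdot \frac{156}{49} - 115 = \frac{43836}{49} - 115 = \frac{38201}{49}$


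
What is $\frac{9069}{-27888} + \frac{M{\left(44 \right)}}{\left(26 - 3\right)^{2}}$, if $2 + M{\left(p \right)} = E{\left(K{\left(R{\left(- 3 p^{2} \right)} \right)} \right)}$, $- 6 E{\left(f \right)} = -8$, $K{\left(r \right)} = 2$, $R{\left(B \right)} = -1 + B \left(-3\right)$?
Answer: $- \frac{4816093}{14752752} \approx -0.32645$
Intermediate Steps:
$R{\left(B \right)} = -1 - 3 B$
$E{\left(f \right)} = \frac{4}{3}$ ($E{\left(f \right)} = \left(- \frac{1}{6}\right) \left(-8\right) = \frac{4}{3}$)
$M{\left(p \right)} = - \frac{2}{3}$ ($M{\left(p \right)} = -2 + \frac{4}{3} = - \frac{2}{3}$)
$\frac{9069}{-27888} + \frac{M{\left(44 \right)}}{\left(26 - 3\right)^{2}} = \frac{9069}{-27888} - \frac{2}{3 \left(26 - 3\right)^{2}} = 9069 \left(- \frac{1}{27888}\right) - \frac{2}{3 \cdot 23^{2}} = - \frac{3023}{9296} - \frac{2}{3 \cdot 529} = - \frac{3023}{9296} - \frac{2}{1587} = - \frac{4816093}{14752752}$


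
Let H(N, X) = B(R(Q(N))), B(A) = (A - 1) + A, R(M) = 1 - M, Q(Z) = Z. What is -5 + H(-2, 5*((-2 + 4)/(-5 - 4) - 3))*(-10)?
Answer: -55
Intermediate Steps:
B(A) = -1 + 2*A (B(A) = (-1 + A) + A = -1 + 2*A)
H(N, X) = 1 - 2*N (H(N, X) = -1 + 2*(1 - N) = -1 + (2 - 2*N) = 1 - 2*N)
-5 + H(-2, 5*((-2 + 4)/(-5 - 4) - 3))*(-10) = -5 + (1 - 2*(-2))*(-10) = -5 + (1 + 4)*(-10) = -5 + 5*(-10) = -5 - 50 = -55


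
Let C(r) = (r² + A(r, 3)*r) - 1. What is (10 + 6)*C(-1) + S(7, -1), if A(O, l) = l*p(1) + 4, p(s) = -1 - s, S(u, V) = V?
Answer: 31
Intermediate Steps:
A(O, l) = 4 - 2*l (A(O, l) = l*(-1 - 1*1) + 4 = l*(-1 - 1) + 4 = l*(-2) + 4 = -2*l + 4 = 4 - 2*l)
C(r) = -1 + r² - 2*r (C(r) = (r² + (4 - 2*3)*r) - 1 = (r² + (4 - 6)*r) - 1 = (r² - 2*r) - 1 = -1 + r² - 2*r)
(10 + 6)*C(-1) + S(7, -1) = (10 + 6)*(-1 + (-1)² - 2*(-1)) - 1 = 16*(-1 + 1 + 2) - 1 = 16*2 - 1 = 32 - 1 = 31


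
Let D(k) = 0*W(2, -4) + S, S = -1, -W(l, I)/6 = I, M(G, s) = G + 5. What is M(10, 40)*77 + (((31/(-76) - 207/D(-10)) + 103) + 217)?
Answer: 127801/76 ≈ 1681.6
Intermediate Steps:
M(G, s) = 5 + G
W(l, I) = -6*I
D(k) = -1 (D(k) = 0*(-6*(-4)) - 1 = 0*24 - 1 = 0 - 1 = -1)
M(10, 40)*77 + (((31/(-76) - 207/D(-10)) + 103) + 217) = (5 + 10)*77 + (((31/(-76) - 207/(-1)) + 103) + 217) = 15*77 + (((31*(-1/76) - 207*(-1)) + 103) + 217) = 1155 + (((-31/76 + 207) + 103) + 217) = 1155 + ((15701/76 + 103) + 217) = 1155 + (23529/76 + 217) = 1155 + 40021/76 = 127801/76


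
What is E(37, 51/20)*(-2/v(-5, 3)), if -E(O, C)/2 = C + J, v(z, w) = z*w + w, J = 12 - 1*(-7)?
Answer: -431/60 ≈ -7.1833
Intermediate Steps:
J = 19 (J = 12 + 7 = 19)
v(z, w) = w + w*z (v(z, w) = w*z + w = w + w*z)
E(O, C) = -38 - 2*C (E(O, C) = -2*(C + 19) = -2*(19 + C) = -38 - 2*C)
E(37, 51/20)*(-2/v(-5, 3)) = (-38 - 102/20)*(-2*1/(3*(1 - 5))) = (-38 - 102/20)*(-2/(3*(-4))) = (-38 - 2*51/20)*(-2/(-12)) = (-38 - 51/10)*(-2*(-1/12)) = -431/10*⅙ = -431/60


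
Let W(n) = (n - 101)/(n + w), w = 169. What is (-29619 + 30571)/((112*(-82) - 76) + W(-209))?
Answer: -32/311 ≈ -0.10289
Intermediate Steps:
W(n) = (-101 + n)/(169 + n) (W(n) = (n - 101)/(n + 169) = (-101 + n)/(169 + n))
(-29619 + 30571)/((112*(-82) - 76) + W(-209)) = (-29619 + 30571)/((112*(-82) - 76) + (-101 - 209)/(169 - 209)) = 952/((-9184 - 76) - 310/(-40)) = 952/(-9260 - 1/40*(-310)) = 952/(-9260 + 31/4) = 952/(-37009/4) = 952*(-4/37009) = -32/311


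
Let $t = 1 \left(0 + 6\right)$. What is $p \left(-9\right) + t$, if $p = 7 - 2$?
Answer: $-39$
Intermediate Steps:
$t = 6$ ($t = 1 \cdot 6 = 6$)
$p = 5$ ($p = 7 - 2 = 5$)
$p \left(-9\right) + t = 5 \left(-9\right) + 6 = -45 + 6 = -39$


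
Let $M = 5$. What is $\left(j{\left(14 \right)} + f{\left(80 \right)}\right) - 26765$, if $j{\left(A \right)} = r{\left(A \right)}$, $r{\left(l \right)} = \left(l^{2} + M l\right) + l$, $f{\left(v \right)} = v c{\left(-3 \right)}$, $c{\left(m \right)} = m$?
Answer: $-26725$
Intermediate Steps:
$f{\left(v \right)} = - 3 v$ ($f{\left(v \right)} = v \left(-3\right) = - 3 v$)
$r{\left(l \right)} = l^{2} + 6 l$ ($r{\left(l \right)} = \left(l^{2} + 5 l\right) + l = l^{2} + 6 l$)
$j{\left(A \right)} = A \left(6 + A\right)$
$\left(j{\left(14 \right)} + f{\left(80 \right)}\right) - 26765 = \left(14 \left(6 + 14\right) - 240\right) - 26765 = \left(14 \cdot 20 - 240\right) - 26765 = \left(280 - 240\right) - 26765 = 40 - 26765 = -26725$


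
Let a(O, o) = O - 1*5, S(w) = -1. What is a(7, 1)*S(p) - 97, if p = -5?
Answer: -99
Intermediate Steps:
a(O, o) = -5 + O (a(O, o) = O - 5 = -5 + O)
a(7, 1)*S(p) - 97 = (-5 + 7)*(-1) - 97 = 2*(-1) - 97 = -2 - 97 = -99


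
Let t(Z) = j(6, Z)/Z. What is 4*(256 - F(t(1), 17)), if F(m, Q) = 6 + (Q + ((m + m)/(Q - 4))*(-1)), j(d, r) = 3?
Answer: 12140/13 ≈ 933.85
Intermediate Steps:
t(Z) = 3/Z
F(m, Q) = 6 + Q - 2*m/(-4 + Q) (F(m, Q) = 6 + (Q + ((2*m)/(-4 + Q))*(-1)) = 6 + (Q + (2*m/(-4 + Q))*(-1)) = 6 + (Q - 2*m/(-4 + Q)) = 6 + Q - 2*m/(-4 + Q))
4*(256 - F(t(1), 17)) = 4*(256 - (-24 + 17² - 6/1 + 2*17)/(-4 + 17)) = 4*(256 - (-24 + 289 - 6 + 34)/13) = 4*(256 - 293/13) = 4*(3035/13) = 12140/13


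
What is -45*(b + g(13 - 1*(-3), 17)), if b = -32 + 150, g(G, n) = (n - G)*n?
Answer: -6075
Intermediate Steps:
g(G, n) = n*(n - G)
b = 118
-45*(b + g(13 - 1*(-3), 17)) = -45*(118 + 17*(17 - (13 - 1*(-3)))) = -45*(118 + 17*(17 - (13 + 3))) = -45*(118 + 17*(17 - 1*16)) = -45*(118 + 17*(17 - 16)) = -45*(118 + 17*1) = -45*(118 + 17) = -45*135 = -6075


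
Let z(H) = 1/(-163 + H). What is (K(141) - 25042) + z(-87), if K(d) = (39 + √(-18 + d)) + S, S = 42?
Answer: -6240251/250 + √123 ≈ -24950.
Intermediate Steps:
K(d) = 81 + √(-18 + d) (K(d) = (39 + √(-18 + d)) + 42 = 81 + √(-18 + d))
(K(141) - 25042) + z(-87) = ((81 + √(-18 + 141)) - 25042) + 1/(-163 - 87) = ((81 + √123) - 25042) + 1/(-250) = (-24961 + √123) - 1/250 = -6240251/250 + √123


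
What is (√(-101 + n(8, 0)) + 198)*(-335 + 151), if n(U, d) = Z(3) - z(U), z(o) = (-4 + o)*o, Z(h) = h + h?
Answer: -36432 - 184*I*√127 ≈ -36432.0 - 2073.6*I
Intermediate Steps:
Z(h) = 2*h
z(o) = o*(-4 + o)
n(U, d) = 6 - U*(-4 + U) (n(U, d) = 2*3 - U*(-4 + U) = 6 - U*(-4 + U))
(√(-101 + n(8, 0)) + 198)*(-335 + 151) = (√(-101 + (6 - 1*8*(-4 + 8))) + 198)*(-335 + 151) = (√(-101 + (6 - 1*8*4)) + 198)*(-184) = (√(-101 + (6 - 32)) + 198)*(-184) = (√(-101 - 26) + 198)*(-184) = (√(-127) + 198)*(-184) = (I*√127 + 198)*(-184) = (198 + I*√127)*(-184) = -36432 - 184*I*√127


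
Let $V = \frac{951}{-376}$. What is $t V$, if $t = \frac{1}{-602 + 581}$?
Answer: $\frac{317}{2632} \approx 0.12044$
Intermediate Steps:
$t = - \frac{1}{21}$ ($t = \frac{1}{-21} = - \frac{1}{21} \approx -0.047619$)
$V = - \frac{951}{376}$ ($V = 951 \left(- \frac{1}{376}\right) = - \frac{951}{376} \approx -2.5293$)
$t V = \left(- \frac{1}{21}\right) \left(- \frac{951}{376}\right) = \frac{317}{2632}$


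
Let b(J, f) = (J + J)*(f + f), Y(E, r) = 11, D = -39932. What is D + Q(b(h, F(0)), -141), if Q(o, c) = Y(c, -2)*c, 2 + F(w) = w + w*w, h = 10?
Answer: -41483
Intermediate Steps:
F(w) = -2 + w + w² (F(w) = -2 + (w + w*w) = -2 + (w + w²) = -2 + w + w²)
b(J, f) = 4*J*f (b(J, f) = (2*J)*(2*f) = 4*J*f)
Q(o, c) = 11*c
D + Q(b(h, F(0)), -141) = -39932 + 11*(-141) = -39932 - 1551 = -41483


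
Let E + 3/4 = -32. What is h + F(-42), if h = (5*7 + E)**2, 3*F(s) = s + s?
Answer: -367/16 ≈ -22.938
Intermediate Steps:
E = -131/4 (E = -3/4 - 32 = -131/4 ≈ -32.750)
F(s) = 2*s/3 (F(s) = (s + s)/3 = (2*s)/3 = 2*s/3)
h = 81/16 (h = (5*7 - 131/4)**2 = (35 - 131/4)**2 = (9/4)**2 = 81/16 ≈ 5.0625)
h + F(-42) = 81/16 + (2/3)*(-42) = 81/16 - 28 = -367/16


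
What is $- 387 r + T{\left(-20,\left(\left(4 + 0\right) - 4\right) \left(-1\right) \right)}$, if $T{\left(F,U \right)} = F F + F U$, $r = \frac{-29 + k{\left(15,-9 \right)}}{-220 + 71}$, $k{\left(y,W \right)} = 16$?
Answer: $\frac{54569}{149} \approx 366.23$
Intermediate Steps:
$r = \frac{13}{149}$ ($r = \frac{-29 + 16}{-220 + 71} = - \frac{13}{-149} = \left(-13\right) \left(- \frac{1}{149}\right) = \frac{13}{149} \approx 0.087248$)
$T{\left(F,U \right)} = F^{2} + F U$
$- 387 r + T{\left(-20,\left(\left(4 + 0\right) - 4\right) \left(-1\right) \right)} = \left(-387\right) \frac{13}{149} - 20 \left(-20 + \left(\left(4 + 0\right) - 4\right) \left(-1\right)\right) = - \frac{5031}{149} - 20 \left(-20 + \left(4 - 4\right) \left(-1\right)\right) = - \frac{5031}{149} - 20 \left(-20 + 0 \left(-1\right)\right) = - \frac{5031}{149} - 20 \left(-20 + 0\right) = - \frac{5031}{149} - -400 = - \frac{5031}{149} + 400 = \frac{54569}{149}$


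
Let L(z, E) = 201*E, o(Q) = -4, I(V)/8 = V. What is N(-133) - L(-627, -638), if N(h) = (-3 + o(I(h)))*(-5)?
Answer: 128273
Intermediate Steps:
I(V) = 8*V
N(h) = 35 (N(h) = (-3 - 4)*(-5) = -7*(-5) = 35)
N(-133) - L(-627, -638) = 35 - 201*(-638) = 35 - 1*(-128238) = 35 + 128238 = 128273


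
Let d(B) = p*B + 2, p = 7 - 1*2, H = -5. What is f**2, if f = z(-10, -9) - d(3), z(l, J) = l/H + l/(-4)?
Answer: 625/4 ≈ 156.25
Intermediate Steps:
z(l, J) = -9*l/20 (z(l, J) = l/(-5) + l/(-4) = l*(-1/5) + l*(-1/4) = -l/5 - l/4 = -9*l/20)
p = 5 (p = 7 - 2 = 5)
d(B) = 2 + 5*B (d(B) = 5*B + 2 = 2 + 5*B)
f = -25/2 (f = -9/20*(-10) - (2 + 5*3) = 9/2 - (2 + 15) = 9/2 - 1*17 = 9/2 - 17 = -25/2 ≈ -12.500)
f**2 = (-25/2)**2 = 625/4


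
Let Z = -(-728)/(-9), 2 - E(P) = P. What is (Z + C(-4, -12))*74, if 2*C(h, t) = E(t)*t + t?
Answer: -113812/9 ≈ -12646.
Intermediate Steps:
E(P) = 2 - P
C(h, t) = t/2 + t*(2 - t)/2 (C(h, t) = ((2 - t)*t + t)/2 = (t*(2 - t) + t)/2 = (t + t*(2 - t))/2 = t/2 + t*(2 - t)/2)
Z = -728/9 (Z = -(-728)*(-1)/9 = -26*28/9 = -728/9 ≈ -80.889)
(Z + C(-4, -12))*74 = (-728/9 + (1/2)*(-12)*(3 - 1*(-12)))*74 = (-728/9 + (1/2)*(-12)*(3 + 12))*74 = (-728/9 + (1/2)*(-12)*15)*74 = (-728/9 - 90)*74 = -1538/9*74 = -113812/9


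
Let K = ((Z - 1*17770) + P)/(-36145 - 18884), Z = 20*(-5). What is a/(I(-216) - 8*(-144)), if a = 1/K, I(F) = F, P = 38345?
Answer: -1411/491400 ≈ -0.0028714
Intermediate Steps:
Z = -100
K = -525/1411 (K = ((-100 - 1*17770) + 38345)/(-36145 - 18884) = ((-100 - 17770) + 38345)/(-55029) = (-17870 + 38345)*(-1/55029) = 20475*(-1/55029) = -525/1411 ≈ -0.37208)
a = -1411/525 (a = 1/(-525/1411) = -1411/525 ≈ -2.6876)
a/(I(-216) - 8*(-144)) = -1411/(525*(-216 - 8*(-144))) = -1411/(525*(-216 - 1*(-1152))) = -1411/(525*(-216 + 1152)) = -1411/525/936 = -1411/525*1/936 = -1411/491400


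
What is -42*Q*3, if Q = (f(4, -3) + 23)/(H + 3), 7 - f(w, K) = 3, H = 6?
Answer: -378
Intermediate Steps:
f(w, K) = 4 (f(w, K) = 7 - 1*3 = 7 - 3 = 4)
Q = 3 (Q = (4 + 23)/(6 + 3) = 27/9 = 27*(⅑) = 3)
-42*Q*3 = -42*3*3 = -126*3 = -378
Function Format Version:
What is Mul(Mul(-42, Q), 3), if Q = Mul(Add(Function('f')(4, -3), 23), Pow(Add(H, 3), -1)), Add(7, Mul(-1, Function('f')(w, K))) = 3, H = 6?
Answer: -378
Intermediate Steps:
Function('f')(w, K) = 4 (Function('f')(w, K) = Add(7, Mul(-1, 3)) = Add(7, -3) = 4)
Q = 3 (Q = Mul(Add(4, 23), Pow(Add(6, 3), -1)) = Mul(27, Pow(9, -1)) = Mul(27, Rational(1, 9)) = 3)
Mul(Mul(-42, Q), 3) = Mul(Mul(-42, 3), 3) = Mul(-126, 3) = -378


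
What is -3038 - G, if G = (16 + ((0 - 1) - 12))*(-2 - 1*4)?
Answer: -3020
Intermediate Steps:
G = -18 (G = (16 + (-1 - 12))*(-2 - 4) = (16 - 13)*(-6) = 3*(-6) = -18)
-3038 - G = -3038 - 1*(-18) = -3038 + 18 = -3020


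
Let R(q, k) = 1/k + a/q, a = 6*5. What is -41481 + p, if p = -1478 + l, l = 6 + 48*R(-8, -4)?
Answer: -43145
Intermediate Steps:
a = 30
R(q, k) = 1/k + 30/q
l = -186 (l = 6 + 48*(1/(-4) + 30/(-8)) = 6 + 48*(-¼ + 30*(-⅛)) = 6 + 48*(-¼ - 15/4) = 6 + 48*(-4) = 6 - 192 = -186)
p = -1664 (p = -1478 - 186 = -1664)
-41481 + p = -41481 - 1664 = -43145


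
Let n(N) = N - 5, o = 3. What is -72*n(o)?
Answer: 144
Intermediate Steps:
n(N) = -5 + N
-72*n(o) = -72*(-5 + 3) = -72*(-2) = 144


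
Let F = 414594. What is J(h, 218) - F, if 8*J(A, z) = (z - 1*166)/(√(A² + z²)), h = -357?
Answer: -414594 + 13*√174973/349946 ≈ -4.1459e+5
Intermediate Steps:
J(A, z) = (-166 + z)/(8*√(A² + z²)) (J(A, z) = ((z - 1*166)/(√(A² + z²)))/8 = ((z - 166)/√(A² + z²))/8 = ((-166 + z)/√(A² + z²))/8 = (-166 + z)/(8*√(A² + z²)))
J(h, 218) - F = (-166 + 218)/(8*√((-357)² + 218²)) - 1*414594 = (⅛)*52/√(127449 + 47524) - 414594 = (⅛)*52/√174973 - 414594 = (⅛)*(√174973/174973)*52 - 414594 = 13*√174973/349946 - 414594 = -414594 + 13*√174973/349946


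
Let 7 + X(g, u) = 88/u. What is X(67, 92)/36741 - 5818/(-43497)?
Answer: 1636804697/12252278457 ≈ 0.13359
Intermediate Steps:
X(g, u) = -7 + 88/u
X(67, 92)/36741 - 5818/(-43497) = (-7 + 88/92)/36741 - 5818/(-43497) = (-7 + 88*(1/92))*(1/36741) - 5818*(-1/43497) = (-7 + 22/23)*(1/36741) + 5818/43497 = -139/23*1/36741 + 5818/43497 = -139/845043 + 5818/43497 = 1636804697/12252278457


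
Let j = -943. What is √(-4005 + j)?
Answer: 2*I*√1237 ≈ 70.342*I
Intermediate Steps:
√(-4005 + j) = √(-4005 - 943) = √(-4948) = 2*I*√1237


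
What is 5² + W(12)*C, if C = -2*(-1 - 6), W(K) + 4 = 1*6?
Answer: 53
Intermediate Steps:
W(K) = 2 (W(K) = -4 + 1*6 = -4 + 6 = 2)
C = 14 (C = -2*(-7) = 14)
5² + W(12)*C = 5² + 2*14 = 25 + 28 = 53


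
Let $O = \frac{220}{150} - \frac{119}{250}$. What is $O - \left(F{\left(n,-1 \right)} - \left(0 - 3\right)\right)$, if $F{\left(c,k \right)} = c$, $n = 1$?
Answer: $- \frac{2257}{750} \approx -3.0093$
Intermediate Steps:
$O = \frac{743}{750}$ ($O = 220 \cdot \frac{1}{150} - \frac{119}{250} = \frac{22}{15} - \frac{119}{250} = \frac{743}{750} \approx 0.99067$)
$O - \left(F{\left(n,-1 \right)} - \left(0 - 3\right)\right) = \frac{743}{750} - \left(1 - \left(0 - 3\right)\right) = \frac{743}{750} - \left(1 - -3\right) = \frac{743}{750} - \left(1 + 3\right) = \frac{743}{750} - 4 = - \frac{2257}{750}$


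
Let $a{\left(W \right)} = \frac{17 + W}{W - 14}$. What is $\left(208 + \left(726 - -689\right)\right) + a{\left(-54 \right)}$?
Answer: $\frac{110401}{68} \approx 1623.5$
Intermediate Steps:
$a{\left(W \right)} = \frac{17 + W}{-14 + W}$
$\left(208 + \left(726 - -689\right)\right) + a{\left(-54 \right)} = \left(208 + \left(726 - -689\right)\right) + \frac{17 - 54}{-14 - 54} = \left(208 + \left(726 + 689\right)\right) + \frac{1}{-68} \left(-37\right) = \left(208 + 1415\right) - - \frac{37}{68} = 1623 + \frac{37}{68} = \frac{110401}{68}$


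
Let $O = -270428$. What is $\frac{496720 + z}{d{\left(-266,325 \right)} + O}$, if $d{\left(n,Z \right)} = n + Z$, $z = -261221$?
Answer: $- \frac{21409}{24579} \approx -0.87103$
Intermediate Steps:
$d{\left(n,Z \right)} = Z + n$
$\frac{496720 + z}{d{\left(-266,325 \right)} + O} = \frac{496720 - 261221}{\left(325 - 266\right) - 270428} = \frac{235499}{59 - 270428} = \frac{235499}{-270369} = 235499 \left(- \frac{1}{270369}\right) = - \frac{21409}{24579}$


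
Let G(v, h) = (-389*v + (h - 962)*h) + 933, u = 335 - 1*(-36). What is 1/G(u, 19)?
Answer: -1/161303 ≈ -6.1995e-6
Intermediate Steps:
u = 371 (u = 335 + 36 = 371)
G(v, h) = 933 - 389*v + h*(-962 + h) (G(v, h) = (-389*v + (-962 + h)*h) + 933 = (-389*v + h*(-962 + h)) + 933 = 933 - 389*v + h*(-962 + h))
1/G(u, 19) = 1/(933 + 19² - 962*19 - 389*371) = 1/(933 + 361 - 18278 - 144319) = 1/(-161303) = -1/161303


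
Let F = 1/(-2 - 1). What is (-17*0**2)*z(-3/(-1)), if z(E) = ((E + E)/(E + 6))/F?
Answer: 0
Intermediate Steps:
F = -1/3 (F = 1/(-3) = -1/3 ≈ -0.33333)
z(E) = -6*E/(6 + E) (z(E) = ((E + E)/(E + 6))/(-1/3) = ((2*E)/(6 + E))*(-3) = (2*E/(6 + E))*(-3) = -6*E/(6 + E))
(-17*0**2)*z(-3/(-1)) = (-17*0**2)*(-6*(-3/(-1))/(6 - 3/(-1))) = (-17*0)*(-6*(-3*(-1))/(6 - 3*(-1))) = 0*(-6*3/(6 + 3)) = 0*(-6*3/9) = 0*(-6*3*1/9) = 0*(-2) = 0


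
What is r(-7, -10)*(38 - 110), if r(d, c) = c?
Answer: 720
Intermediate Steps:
r(-7, -10)*(38 - 110) = -10*(38 - 110) = -10*(-72) = 720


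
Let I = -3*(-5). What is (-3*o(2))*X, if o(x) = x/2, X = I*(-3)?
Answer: 135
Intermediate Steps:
I = 15
X = -45 (X = 15*(-3) = -45)
o(x) = x/2 (o(x) = x*(½) = x/2)
(-3*o(2))*X = -3*2/2*(-45) = -3*1*(-45) = -3*(-45) = 135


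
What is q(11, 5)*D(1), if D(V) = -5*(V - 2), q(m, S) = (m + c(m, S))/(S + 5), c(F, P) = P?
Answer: 8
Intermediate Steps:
q(m, S) = (S + m)/(5 + S) (q(m, S) = (m + S)/(S + 5) = (S + m)/(5 + S))
D(V) = 10 - 5*V (D(V) = -5*(-2 + V) = 10 - 5*V)
q(11, 5)*D(1) = ((5 + 11)/(5 + 5))*(10 - 5*1) = (16/10)*(10 - 5) = ((1/10)*16)*5 = (8/5)*5 = 8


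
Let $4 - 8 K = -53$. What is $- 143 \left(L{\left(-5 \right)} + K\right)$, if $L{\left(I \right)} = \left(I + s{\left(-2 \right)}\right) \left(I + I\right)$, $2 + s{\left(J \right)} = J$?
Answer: $- \frac{111111}{8} \approx -13889.0$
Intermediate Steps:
$K = \frac{57}{8}$ ($K = \frac{1}{2} - - \frac{53}{8} = \frac{1}{2} + \frac{53}{8} = \frac{57}{8} \approx 7.125$)
$s{\left(J \right)} = -2 + J$
$L{\left(I \right)} = 2 I \left(-4 + I\right)$ ($L{\left(I \right)} = \left(I - 4\right) \left(I + I\right) = \left(I - 4\right) 2 I = \left(-4 + I\right) 2 I = 2 I \left(-4 + I\right)$)
$- 143 \left(L{\left(-5 \right)} + K\right) = - 143 \left(2 \left(-5\right) \left(-4 - 5\right) + \frac{57}{8}\right) = - 143 \left(2 \left(-5\right) \left(-9\right) + \frac{57}{8}\right) = - 143 \left(90 + \frac{57}{8}\right) = \left(-143\right) \frac{777}{8} = - \frac{111111}{8}$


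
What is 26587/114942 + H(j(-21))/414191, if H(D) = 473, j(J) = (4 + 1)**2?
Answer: 11066463683/47607941922 ≈ 0.23245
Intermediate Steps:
j(J) = 25 (j(J) = 5**2 = 25)
26587/114942 + H(j(-21))/414191 = 26587/114942 + 473/414191 = 11066463683/47607941922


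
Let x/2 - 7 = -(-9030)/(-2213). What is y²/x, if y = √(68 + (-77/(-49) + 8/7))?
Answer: 1095435/90454 ≈ 12.110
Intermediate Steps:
y = 3*√385/7 (y = √(68 + (-77*(-1/49) + 8*(⅐))) = √(68 + (11/7 + 8/7)) = √(68 + 19/7) = √(495/7) = 3*√385/7 ≈ 8.4092)
x = 12922/2213 (x = 14 + 2*(-(-9030)/(-2213)) = 14 + 2*(-(-9030)*(-1)/2213) = 14 + 2*(-10*903/2213) = 14 + 2*(-9030/2213) = 14 - 18060/2213 = 12922/2213 ≈ 5.8391)
y²/x = (3*√385/7)²/(12922/2213) = (495/7)*(2213/12922) = 1095435/90454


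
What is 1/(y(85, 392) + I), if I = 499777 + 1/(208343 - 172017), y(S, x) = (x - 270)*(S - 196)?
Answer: 36326/17662972611 ≈ 2.0566e-6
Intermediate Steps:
y(S, x) = (-270 + x)*(-196 + S)
I = 18154899303/36326 (I = 499777 + 1/36326 = 18154899303/36326 ≈ 4.9978e+5)
1/(y(85, 392) + I) = 1/((52920 - 270*85 - 196*392 + 85*392) + 18154899303/36326) = 1/((52920 - 22950 - 76832 + 33320) + 18154899303/36326) = 1/(-13542 + 18154899303/36326) = 1/(17662972611/36326) = 36326/17662972611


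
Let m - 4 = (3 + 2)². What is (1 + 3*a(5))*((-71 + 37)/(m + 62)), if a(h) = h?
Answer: -544/91 ≈ -5.9780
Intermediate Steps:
m = 29 (m = 4 + (3 + 2)² = 4 + 5² = 4 + 25 = 29)
(1 + 3*a(5))*((-71 + 37)/(m + 62)) = (1 + 3*5)*((-71 + 37)/(29 + 62)) = (1 + 15)*(-34/91) = 16*(-34*1/91) = 16*(-34/91) = -544/91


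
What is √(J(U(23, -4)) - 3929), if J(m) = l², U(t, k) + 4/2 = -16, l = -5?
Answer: 8*I*√61 ≈ 62.482*I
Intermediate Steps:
U(t, k) = -18 (U(t, k) = -2 - 16 = -18)
J(m) = 25 (J(m) = (-5)² = 25)
√(J(U(23, -4)) - 3929) = √(25 - 3929) = √(-3904) = 8*I*√61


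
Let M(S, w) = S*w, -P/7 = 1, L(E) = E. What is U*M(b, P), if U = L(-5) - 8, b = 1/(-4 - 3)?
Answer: -13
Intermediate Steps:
b = -⅐ (b = 1/(-7) = -⅐ ≈ -0.14286)
P = -7 (P = -7*1 = -7)
U = -13 (U = -5 - 8 = -13)
U*M(b, P) = -(-13)*(-7)/7 = -13*1 = -13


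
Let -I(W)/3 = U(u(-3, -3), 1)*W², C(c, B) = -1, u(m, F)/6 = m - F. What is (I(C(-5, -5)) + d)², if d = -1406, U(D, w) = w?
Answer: 1985281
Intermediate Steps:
u(m, F) = -6*F + 6*m (u(m, F) = 6*(m - F) = -6*F + 6*m)
I(W) = -3*W²
(I(C(-5, -5)) + d)² = (-3*(-1)² - 1406)² = (-3*1 - 1406)² = (-3 - 1406)² = (-1409)² = 1985281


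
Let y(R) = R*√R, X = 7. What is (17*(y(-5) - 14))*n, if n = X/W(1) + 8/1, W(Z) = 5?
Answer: -11186/5 - 799*I*√5 ≈ -2237.2 - 1786.6*I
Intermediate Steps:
y(R) = R^(3/2)
n = 47/5 (n = 7/5 + 8/1 = 7*(⅕) + 8*1 = 7/5 + 8 = 47/5 ≈ 9.4000)
(17*(y(-5) - 14))*n = (17*((-5)^(3/2) - 14))*(47/5) = (17*(-5*I*√5 - 14))*(47/5) = (17*(-14 - 5*I*√5))*(47/5) = (-238 - 85*I*√5)*(47/5) = -11186/5 - 799*I*√5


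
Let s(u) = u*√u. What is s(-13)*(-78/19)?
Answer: 1014*I*√13/19 ≈ 192.42*I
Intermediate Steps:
s(u) = u^(3/2)
s(-13)*(-78/19) = (-13)^(3/2)*(-78/19) = (-13*I*√13)*(-78*1/19) = -13*I*√13*(-78/19) = 1014*I*√13/19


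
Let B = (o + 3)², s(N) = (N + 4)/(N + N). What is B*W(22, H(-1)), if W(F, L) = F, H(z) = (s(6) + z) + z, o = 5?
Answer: 1408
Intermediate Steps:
s(N) = (4 + N)/(2*N) (s(N) = (4 + N)/((2*N)) = (4 + N)*(1/(2*N)) = (4 + N)/(2*N))
H(z) = ⅚ + 2*z (H(z) = ((½)*(4 + 6)/6 + z) + z = ((½)*(⅙)*10 + z) + z = (⅚ + z) + z = ⅚ + 2*z)
B = 64 (B = (5 + 3)² = 8² = 64)
B*W(22, H(-1)) = 64*22 = 1408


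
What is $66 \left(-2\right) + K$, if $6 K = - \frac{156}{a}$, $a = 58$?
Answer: $- \frac{3841}{29} \approx -132.45$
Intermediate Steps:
$K = - \frac{13}{29}$ ($K = \frac{\left(-156\right) \frac{1}{58}}{6} = \frac{1}{6} \left(- \frac{78}{29}\right) = - \frac{13}{29} \approx -0.44828$)
$66 \left(-2\right) + K = 66 \left(-2\right) - \frac{13}{29} = -132 - \frac{13}{29} = - \frac{3841}{29}$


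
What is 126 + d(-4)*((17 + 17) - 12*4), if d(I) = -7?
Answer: 224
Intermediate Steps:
126 + d(-4)*((17 + 17) - 12*4) = 126 - 7*((17 + 17) - 12*4) = 126 - 7*(34 - 1*48) = 126 - 7*(34 - 48) = 126 - 7*(-14) = 126 + 98 = 224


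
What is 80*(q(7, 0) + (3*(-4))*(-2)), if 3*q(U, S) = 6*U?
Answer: 3040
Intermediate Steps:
q(U, S) = 2*U (q(U, S) = (6*U)/3 = 2*U)
80*(q(7, 0) + (3*(-4))*(-2)) = 80*(2*7 + (3*(-4))*(-2)) = 80*(14 - 12*(-2)) = 80*(14 + 24) = 80*38 = 3040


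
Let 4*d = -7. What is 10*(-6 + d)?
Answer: -155/2 ≈ -77.500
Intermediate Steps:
d = -7/4 (d = (1/4)*(-7) = -7/4 ≈ -1.7500)
10*(-6 + d) = 10*(-6 - 7/4) = 10*(-31/4) = -155/2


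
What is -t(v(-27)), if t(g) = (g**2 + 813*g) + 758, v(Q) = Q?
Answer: 20464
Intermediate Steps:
t(g) = 758 + g**2 + 813*g
-t(v(-27)) = -(758 + (-27)**2 + 813*(-27)) = -(758 + 729 - 21951) = -1*(-20464) = 20464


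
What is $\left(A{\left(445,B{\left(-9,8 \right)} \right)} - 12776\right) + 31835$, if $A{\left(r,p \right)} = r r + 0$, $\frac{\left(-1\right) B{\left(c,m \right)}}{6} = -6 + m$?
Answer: $217084$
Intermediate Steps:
$B{\left(c,m \right)} = 36 - 6 m$ ($B{\left(c,m \right)} = - 6 \left(-6 + m\right) = 36 - 6 m$)
$A{\left(r,p \right)} = r^{2}$ ($A{\left(r,p \right)} = r^{2} + 0 = r^{2}$)
$\left(A{\left(445,B{\left(-9,8 \right)} \right)} - 12776\right) + 31835 = \left(445^{2} - 12776\right) + 31835 = \left(198025 - 12776\right) + 31835 = 185249 + 31835 = 217084$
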